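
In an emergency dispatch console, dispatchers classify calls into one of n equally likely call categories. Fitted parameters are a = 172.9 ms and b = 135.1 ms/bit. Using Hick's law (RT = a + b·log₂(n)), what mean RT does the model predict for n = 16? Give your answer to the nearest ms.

713 ms

log₂(16) = 4 bits, so RT = 172.9 + 135.1 × 4 ≈ 713.300 ms.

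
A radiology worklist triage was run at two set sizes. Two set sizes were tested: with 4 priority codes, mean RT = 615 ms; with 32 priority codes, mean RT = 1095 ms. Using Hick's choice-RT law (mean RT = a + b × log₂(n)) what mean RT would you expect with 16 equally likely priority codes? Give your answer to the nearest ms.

935 ms

With log₂ n on the abscissa the relation is linear; from the two conditions:
  b = (1095 − 615) / (log₂ 32 − log₂ 4) = 480 / (5 − 2) = 160 ms/bit
  a = 615 − 160 × 2 = 295 ms
Then RT(16) = 295 + 160 × log₂ 16 = 295 + 160 × 4 ≈ 935.000 ms.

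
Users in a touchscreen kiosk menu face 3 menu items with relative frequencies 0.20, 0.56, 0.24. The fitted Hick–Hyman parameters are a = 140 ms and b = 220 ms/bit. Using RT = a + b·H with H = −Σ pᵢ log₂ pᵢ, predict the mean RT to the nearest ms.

Entropy contributions −pᵢ log₂ pᵢ: 0.4644, 0.4684, 0.4941; sum H = 1.4270 bits.
RT = a + bH = 140 + 220·1.4270 = 453.93 ms.

454 ms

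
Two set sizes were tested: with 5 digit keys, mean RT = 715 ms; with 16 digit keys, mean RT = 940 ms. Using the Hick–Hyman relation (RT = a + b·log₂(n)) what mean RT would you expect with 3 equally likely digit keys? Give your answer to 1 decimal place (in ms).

616.2 ms

With log₂ n on the abscissa the relation is linear; from the two conditions:
  b = (940 − 715) / (log₂ 16 − log₂ 5) = 225 / (4 − 2.3219) = 134.082 ms/bit
  a = 715 − 134.082 × 2.3219 = 403.670 ms
Then RT(3) = 403.670 + 134.082 × log₂ 3 = 403.670 + 134.082 × 1.5850 ≈ 616.186 ms.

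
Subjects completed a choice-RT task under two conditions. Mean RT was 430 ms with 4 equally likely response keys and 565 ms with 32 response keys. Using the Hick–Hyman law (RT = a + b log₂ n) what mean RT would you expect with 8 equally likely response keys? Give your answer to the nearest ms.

RT is linear in log₂ n, so two points fix the line:
  b = (565 − 430) / (log₂ 32 − log₂ 4) = 135 / (5 − 2) = 45 ms/bit
  a = 430 − 45 × 2 = 340 ms
Then RT(8) = 340 + 45 × log₂ 8 = 340 + 45 × 3 ≈ 475.000 ms.

475 ms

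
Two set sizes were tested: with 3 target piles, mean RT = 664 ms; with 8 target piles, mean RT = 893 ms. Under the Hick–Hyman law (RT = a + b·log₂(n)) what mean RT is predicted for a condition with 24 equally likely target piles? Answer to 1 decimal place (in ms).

1149.5 ms

With log₂ n on the abscissa the relation is linear; from the two conditions:
  b = (893 − 664) / (log₂ 8 − log₂ 3) = 229 / (3 − 1.5850) = 161.833 ms/bit
  a = 664 − 161.833 × 1.5850 = 407.500 ms
Then RT(24) = 407.500 + 161.833 × log₂ 24 = 407.500 + 161.833 × 4.5850 ≈ 1149.500 ms.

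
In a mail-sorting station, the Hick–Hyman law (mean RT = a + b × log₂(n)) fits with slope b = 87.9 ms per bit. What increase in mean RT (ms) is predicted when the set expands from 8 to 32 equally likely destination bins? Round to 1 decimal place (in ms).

175.8 ms

Only the slope matters, since a is common to both: ΔRT = b·log₂(n₂/n₁).
log₂(32) − log₂(8) = log₂(32/8) = log₂(4) = 2.
ΔRT = 87.9 × 2.0000 = 175.800 ms.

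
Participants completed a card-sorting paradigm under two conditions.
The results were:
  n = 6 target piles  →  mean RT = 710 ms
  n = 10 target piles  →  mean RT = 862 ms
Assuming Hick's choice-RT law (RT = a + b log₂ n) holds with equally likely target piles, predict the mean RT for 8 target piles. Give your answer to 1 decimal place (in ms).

Solve the two-equation system in a and b:
  b = (862 − 710) / (log₂ 10 − log₂ 6) = 152 / (3.3219 − 2.5850) = 206.251 ms/bit
  a = 710 − 206.251 × 2.5850 = 176.849 ms
Then RT(8) = 176.849 + 206.251 × log₂ 8 = 176.849 + 206.251 × 3 ≈ 795.602 ms.

795.6 ms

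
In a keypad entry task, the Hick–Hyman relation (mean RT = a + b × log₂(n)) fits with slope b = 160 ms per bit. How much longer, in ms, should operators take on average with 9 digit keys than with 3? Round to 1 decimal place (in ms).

253.6 ms

ΔRT = (a + b log₂ n₂) − (a + b log₂ n₁) = b·(log₂ n₂ − log₂ n₁).
log₂(9) − log₂(3) = 3.1699 − 1.5850 = 1.5850.
ΔRT = 160 × 1.5850 = 253.594 ms.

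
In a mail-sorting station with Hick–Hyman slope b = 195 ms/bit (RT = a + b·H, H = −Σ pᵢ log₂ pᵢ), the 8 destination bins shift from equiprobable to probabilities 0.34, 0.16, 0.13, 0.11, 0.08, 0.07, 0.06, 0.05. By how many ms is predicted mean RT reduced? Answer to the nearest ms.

58 ms

Equiprobable entropy H₀ = log₂ 8 = 3.0000 bits.
Skewed entropy H = −Σ pᵢ log₂ pᵢ = 2.7048 bits.
ΔRT = b·(H₀ − H) = 195 × 0.2952 = 57.56 ms.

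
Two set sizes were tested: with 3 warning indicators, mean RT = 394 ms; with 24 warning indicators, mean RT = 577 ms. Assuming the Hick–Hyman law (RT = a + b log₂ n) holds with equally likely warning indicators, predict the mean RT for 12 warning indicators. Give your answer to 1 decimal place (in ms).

516.0 ms

With log₂ n on the abscissa the relation is linear; from the two conditions:
  b = (577 − 394) / (log₂ 24 − log₂ 3) = 183 / (4.5850 − 1.5850) = 61.000 ms/bit
  a = 394 − 61.000 × 1.5850 = 297.317 ms
Then RT(12) = 297.317 + 61.000 × log₂ 12 = 297.317 + 61.000 × 3.5850 ≈ 516.000 ms.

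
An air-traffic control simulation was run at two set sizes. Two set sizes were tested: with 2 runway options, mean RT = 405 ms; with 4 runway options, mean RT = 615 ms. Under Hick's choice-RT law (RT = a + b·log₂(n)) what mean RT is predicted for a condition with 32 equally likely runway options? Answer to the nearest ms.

With log₂ n on the abscissa the relation is linear; from the two conditions:
  b = (615 − 405) / (log₂ 4 − log₂ 2) = 210 / (2 − 1) = 210 ms/bit
  a = 405 − 210 × 1 = 195 ms
Then RT(32) = 195 + 210 × log₂ 32 = 195 + 210 × 5 ≈ 1245.000 ms.

1245 ms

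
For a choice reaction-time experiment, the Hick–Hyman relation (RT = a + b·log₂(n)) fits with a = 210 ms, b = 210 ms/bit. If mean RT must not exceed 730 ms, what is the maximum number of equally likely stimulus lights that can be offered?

Set 210 + 210·log₂ n ≤ 730 → log₂ n ≤ (730 − 210)/210 = 2.4762.
So n ≤ 2^2.4762 = 5.564; the largest integer n is 5.

5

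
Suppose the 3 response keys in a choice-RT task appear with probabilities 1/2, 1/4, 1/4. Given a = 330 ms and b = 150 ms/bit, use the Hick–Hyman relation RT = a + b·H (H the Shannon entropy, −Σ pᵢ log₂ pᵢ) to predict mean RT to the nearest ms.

555 ms

H = −Σ pᵢ log₂ pᵢ = 0.5·1 + 0.25·2 + 0.25·2 = 1.500 bits.
RT = 330 + 150 × 1.500 = 555.00 ms.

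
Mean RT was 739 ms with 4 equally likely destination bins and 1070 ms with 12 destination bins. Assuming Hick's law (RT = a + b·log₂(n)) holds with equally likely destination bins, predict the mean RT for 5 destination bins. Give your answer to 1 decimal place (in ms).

806.2 ms

RT is linear in log₂ n, so two points fix the line:
  b = (1070 − 739) / (log₂ 12 − log₂ 4) = 331 / (3.5850 − 2) = 208.838 ms/bit
  a = 739 − 208.838 × 2 = 321.325 ms
Then RT(5) = 321.325 + 208.838 × log₂ 5 = 321.325 + 208.838 × 2.3219 ≈ 806.231 ms.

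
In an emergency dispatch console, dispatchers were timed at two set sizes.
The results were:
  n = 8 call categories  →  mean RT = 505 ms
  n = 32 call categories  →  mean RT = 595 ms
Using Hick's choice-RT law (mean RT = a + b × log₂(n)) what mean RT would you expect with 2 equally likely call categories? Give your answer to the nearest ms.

415 ms

With log₂ n on the abscissa the relation is linear; from the two conditions:
  b = (595 − 505) / (log₂ 32 − log₂ 8) = 90 / (5 − 3) = 45 ms/bit
  a = 505 − 45 × 3 = 370 ms
Then RT(2) = 370 + 45 × log₂ 2 = 370 + 45 × 1 ≈ 415.000 ms.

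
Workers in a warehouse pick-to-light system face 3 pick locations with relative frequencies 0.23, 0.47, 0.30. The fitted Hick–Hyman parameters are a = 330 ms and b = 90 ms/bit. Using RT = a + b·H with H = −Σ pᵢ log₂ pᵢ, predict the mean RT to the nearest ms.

H = 0.23·log₂(1/0.23) + 0.47·log₂(1/0.47) + 0.30·log₂(1/0.30) = 1.5207 bits.
RT = 330 + 90 × 1.5207 = 466.86 ms.

467 ms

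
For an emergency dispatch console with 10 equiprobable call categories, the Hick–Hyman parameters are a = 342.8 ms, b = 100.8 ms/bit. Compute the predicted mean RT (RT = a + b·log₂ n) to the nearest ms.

log₂(10) = 3.3219 bits, so RT = 342.8 + 100.8 × 3.3219 ≈ 677.650 ms.

678 ms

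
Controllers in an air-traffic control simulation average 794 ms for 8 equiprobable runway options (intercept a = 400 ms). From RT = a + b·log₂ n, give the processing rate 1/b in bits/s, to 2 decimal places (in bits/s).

Choice component = 794 − 400 = 394 ms over log₂(8) = 3 bits.
b = 394 / 3 = 131.333 ms/bit, so 1/b = 7.614 bits/s.

7.61 bits/s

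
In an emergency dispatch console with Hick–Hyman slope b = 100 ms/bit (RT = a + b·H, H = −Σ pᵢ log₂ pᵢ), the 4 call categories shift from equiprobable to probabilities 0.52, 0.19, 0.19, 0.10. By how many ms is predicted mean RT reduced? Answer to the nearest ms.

Equiprobable entropy H₀ = log₂ 4 = 2.0000 bits.
Skewed entropy H = −Σ pᵢ log₂ pᵢ = 1.7332 bits.
ΔRT = b·(H₀ − H) = 100 × 0.2668 = 26.68 ms.

27 ms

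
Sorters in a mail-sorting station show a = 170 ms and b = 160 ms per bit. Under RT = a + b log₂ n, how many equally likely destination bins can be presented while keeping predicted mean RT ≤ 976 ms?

160·log₂ n ≤ 976 − 170 = 806, giving log₂ n ≤ 5.0375 and n ≤ 32.843. The largest whole number is 32.

32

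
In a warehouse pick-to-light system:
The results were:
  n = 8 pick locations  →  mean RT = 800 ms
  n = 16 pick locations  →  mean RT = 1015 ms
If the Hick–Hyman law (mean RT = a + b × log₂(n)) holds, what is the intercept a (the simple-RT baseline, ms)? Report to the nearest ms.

The slope on a log₂ axis is (1015 − 800) / (4 − 3) = 215 ms/bit.
Intercept: a = 800 − 215·log₂(8) = 155.000 ms.

155 ms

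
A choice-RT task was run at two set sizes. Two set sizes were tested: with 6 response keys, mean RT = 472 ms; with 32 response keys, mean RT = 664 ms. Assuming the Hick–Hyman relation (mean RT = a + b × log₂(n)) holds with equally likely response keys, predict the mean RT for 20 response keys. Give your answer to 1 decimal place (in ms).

610.1 ms

Fit slope and intercept:
  b = (664 − 472) / (log₂ 32 − log₂ 6) = 192 / (5 − 2.5850) = 79.502 ms/bit
  a = 472 − 79.502 × 2.5850 = 266.491 ms
Then RT(20) = 266.491 + 79.502 × log₂ 20 = 266.491 + 79.502 × 4.3219 ≈ 610.092 ms.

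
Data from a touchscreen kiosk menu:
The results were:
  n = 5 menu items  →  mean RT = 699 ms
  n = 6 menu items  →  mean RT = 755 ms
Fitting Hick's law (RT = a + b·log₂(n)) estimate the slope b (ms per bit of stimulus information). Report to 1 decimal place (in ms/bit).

Slope: b = (755 − 699) / (log₂ 6 − log₂ 5) = 56/0.2630 = 212.900 ms/bit.

212.9 ms/bit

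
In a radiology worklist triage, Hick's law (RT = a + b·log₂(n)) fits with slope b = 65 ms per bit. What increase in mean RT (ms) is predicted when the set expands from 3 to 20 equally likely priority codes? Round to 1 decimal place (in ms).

ΔRT = (a + b log₂ n₂) − (a + b log₂ n₁) = b·(log₂ n₂ − log₂ n₁).
log₂(20) − log₂(3) = 4.3219 − 1.5850 = 2.7370.
ΔRT = 65 × 2.7370 = 177.903 ms.

177.9 ms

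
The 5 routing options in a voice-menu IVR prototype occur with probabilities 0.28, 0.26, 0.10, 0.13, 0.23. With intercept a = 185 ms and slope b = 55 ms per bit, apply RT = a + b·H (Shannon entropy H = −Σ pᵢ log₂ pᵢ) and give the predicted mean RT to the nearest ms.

307 ms

H = 0.28·log₂(1/0.28) + 0.26·log₂(1/0.26) + 0.10·log₂(1/0.10) + 0.13·log₂(1/0.13) + 0.23·log₂(1/0.23) = 2.2220 bits.
RT = 185 + 55 × 2.2220 = 307.21 ms.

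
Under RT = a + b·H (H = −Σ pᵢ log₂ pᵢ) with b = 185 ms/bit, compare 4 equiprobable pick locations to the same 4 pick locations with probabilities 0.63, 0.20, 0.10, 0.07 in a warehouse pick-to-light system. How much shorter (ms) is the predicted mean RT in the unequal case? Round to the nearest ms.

Equiprobable entropy H₀ = log₂ 4 = 2.0000 bits.
Skewed entropy H = −Σ pᵢ log₂ pᵢ = 1.4851 bits.
ΔRT = b·(H₀ − H) = 185 × 0.5149 = 95.26 ms.

95 ms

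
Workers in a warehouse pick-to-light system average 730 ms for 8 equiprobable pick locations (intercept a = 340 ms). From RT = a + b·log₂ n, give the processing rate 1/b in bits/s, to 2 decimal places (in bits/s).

b = (730 − 340)/log₂ 8 = 390/3 = 130.000 ms per bit = 0.13000 s/bit; the reciprocal is 7.692 bits/s.

7.69 bits/s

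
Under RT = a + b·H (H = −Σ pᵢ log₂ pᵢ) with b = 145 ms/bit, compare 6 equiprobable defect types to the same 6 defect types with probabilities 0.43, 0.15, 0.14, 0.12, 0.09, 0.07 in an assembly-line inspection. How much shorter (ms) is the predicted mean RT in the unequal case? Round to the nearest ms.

The RT saving is b·ΔH. Equiprobable H₀ = log₂(6) = 2.5850 bits; with the given probabilities H = 2.2795 bits.
b·(H₀ − H) = 145 × (2.5850 − 2.2795) = 44.29 ms.

44 ms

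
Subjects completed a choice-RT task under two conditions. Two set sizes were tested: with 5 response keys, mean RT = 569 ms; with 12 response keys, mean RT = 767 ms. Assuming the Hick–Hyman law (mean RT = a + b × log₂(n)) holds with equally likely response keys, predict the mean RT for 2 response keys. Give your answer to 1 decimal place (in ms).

Fit slope and intercept:
  b = (767 − 569) / (log₂ 12 − log₂ 5) = 198 / (3.5850 − 2.3219) = 156.765 ms/bit
  a = 569 − 156.765 × 2.3219 = 205.002 ms
Then RT(2) = 205.002 + 156.765 × log₂ 2 = 205.002 + 156.765 × 1 ≈ 361.768 ms.

361.8 ms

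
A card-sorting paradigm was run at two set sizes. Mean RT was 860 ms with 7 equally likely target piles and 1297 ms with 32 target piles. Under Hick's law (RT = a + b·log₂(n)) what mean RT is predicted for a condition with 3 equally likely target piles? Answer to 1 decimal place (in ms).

616.4 ms

Fit slope and intercept:
  b = (1297 − 860) / (log₂ 32 − log₂ 7) = 437 / (5 − 2.8074) = 199.303 ms/bit
  a = 860 − 199.303 × 2.8074 = 300.487 ms
Then RT(3) = 300.487 + 199.303 × log₂ 3 = 300.487 + 199.303 × 1.5850 ≈ 616.374 ms.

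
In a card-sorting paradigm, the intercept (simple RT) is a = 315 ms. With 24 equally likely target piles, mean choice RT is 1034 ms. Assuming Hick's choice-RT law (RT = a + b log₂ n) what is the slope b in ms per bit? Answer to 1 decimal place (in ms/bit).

156.8 ms/bit

log₂(24) = 4.5850 bits.
b = (RT − a)/log₂ n = (1034 − 315) / 4.5850 = 156.817 ms/bit.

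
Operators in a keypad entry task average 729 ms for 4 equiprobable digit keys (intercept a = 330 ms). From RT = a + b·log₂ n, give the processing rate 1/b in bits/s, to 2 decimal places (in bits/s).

b = (729 − 330)/log₂ 4 = 399/2 = 199.500 ms per bit = 0.19950 s/bit; the reciprocal is 5.013 bits/s.

5.01 bits/s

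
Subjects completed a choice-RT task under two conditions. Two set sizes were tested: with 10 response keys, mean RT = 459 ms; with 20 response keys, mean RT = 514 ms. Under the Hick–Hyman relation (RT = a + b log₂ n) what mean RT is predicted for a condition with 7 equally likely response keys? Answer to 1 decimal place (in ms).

Fit slope and intercept:
  b = (514 − 459) / (log₂ 20 − log₂ 10) = 55 / (4.3219 − 3.3219) = 55.000 ms/bit
  a = 459 − 55.000 × 3.3219 = 276.294 ms
Then RT(7) = 276.294 + 55.000 × log₂ 7 = 276.294 + 55.000 × 2.8074 ≈ 430.698 ms.

430.7 ms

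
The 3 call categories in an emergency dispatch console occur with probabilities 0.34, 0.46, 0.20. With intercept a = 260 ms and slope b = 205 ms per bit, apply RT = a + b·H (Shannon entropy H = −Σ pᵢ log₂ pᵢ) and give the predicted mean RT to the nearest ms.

569 ms

H = 0.34·log₂(1/0.34) + 0.46·log₂(1/0.46) + 0.20·log₂(1/0.20) = 1.5089 bits.
RT = 260 + 205 × 1.5089 = 569.32 ms.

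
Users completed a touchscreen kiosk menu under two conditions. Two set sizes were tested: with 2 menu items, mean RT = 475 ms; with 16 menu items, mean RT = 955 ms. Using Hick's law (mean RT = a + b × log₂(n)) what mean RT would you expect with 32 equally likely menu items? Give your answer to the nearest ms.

1115 ms

Solve the two-equation system in a and b:
  b = (955 − 475) / (log₂ 16 − log₂ 2) = 480 / (4 − 1) = 160 ms/bit
  a = 475 − 160 × 1 = 315 ms
Then RT(32) = 315 + 160 × log₂ 32 = 315 + 160 × 5 ≈ 1115.000 ms.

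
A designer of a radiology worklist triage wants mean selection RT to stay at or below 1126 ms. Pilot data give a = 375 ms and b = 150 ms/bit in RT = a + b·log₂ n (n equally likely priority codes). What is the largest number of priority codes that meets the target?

32

Set 375 + 150·log₂ n ≤ 1126 → log₂ n ≤ (1126 − 375)/150 = 5.0067.
So n ≤ 2^5.0067 = 32.148; the largest integer n is 32.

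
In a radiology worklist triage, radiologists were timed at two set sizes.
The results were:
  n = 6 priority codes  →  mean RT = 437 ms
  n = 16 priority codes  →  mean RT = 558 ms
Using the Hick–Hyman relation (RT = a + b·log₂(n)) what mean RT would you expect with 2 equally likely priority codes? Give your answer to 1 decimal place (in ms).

Solve the two-equation system in a and b:
  b = (558 − 437) / (log₂ 16 − log₂ 6) = 121 / (4 − 2.5850) = 85.510 ms/bit
  a = 437 − 85.510 × 2.5850 = 215.960 ms
Then RT(2) = 215.960 + 85.510 × log₂ 2 = 215.960 + 85.510 × 1 ≈ 301.470 ms.

301.5 ms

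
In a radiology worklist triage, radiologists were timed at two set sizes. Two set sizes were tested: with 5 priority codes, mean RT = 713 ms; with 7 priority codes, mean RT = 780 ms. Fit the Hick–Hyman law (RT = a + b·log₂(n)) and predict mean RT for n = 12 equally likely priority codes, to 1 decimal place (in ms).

887.3 ms

Solve the two-equation system in a and b:
  b = (780 − 713) / (log₂ 7 − log₂ 5) = 67 / (2.8074 − 2.3219) = 138.023 ms/bit
  a = 713 − 138.023 × 2.3219 = 392.521 ms
Then RT(12) = 392.521 + 138.023 × log₂ 12 = 392.521 + 138.023 × 3.5850 ≈ 887.328 ms.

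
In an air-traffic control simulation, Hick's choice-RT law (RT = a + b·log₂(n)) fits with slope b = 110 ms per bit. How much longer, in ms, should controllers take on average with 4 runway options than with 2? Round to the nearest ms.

110 ms

Only the slope matters, since a is common to both: ΔRT = b·log₂(n₂/n₁).
log₂(4) − log₂(2) = log₂(4/2) = log₂(2) = 1.
ΔRT = 110 × 1.0000 = 110.000 ms.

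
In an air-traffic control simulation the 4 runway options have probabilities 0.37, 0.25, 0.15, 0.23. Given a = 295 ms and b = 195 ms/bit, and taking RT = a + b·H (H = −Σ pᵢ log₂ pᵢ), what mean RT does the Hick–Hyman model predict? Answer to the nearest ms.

671 ms

Entropy contributions −pᵢ log₂ pᵢ: 0.5307, 0.5000, 0.4105, 0.4877; sum H = 1.9289 bits.
RT = a + bH = 295 + 195·1.9289 = 671.14 ms.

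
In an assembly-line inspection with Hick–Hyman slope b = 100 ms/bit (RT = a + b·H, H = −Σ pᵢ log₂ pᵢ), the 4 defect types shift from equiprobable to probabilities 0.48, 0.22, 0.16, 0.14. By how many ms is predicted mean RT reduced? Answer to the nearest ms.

19 ms

The RT saving is b·ΔH. Equiprobable H₀ = log₂(4) = 2.0000 bits; with the given probabilities H = 1.8090 bits.
b·(H₀ − H) = 100 × (2.0000 − 1.8090) = 19.10 ms.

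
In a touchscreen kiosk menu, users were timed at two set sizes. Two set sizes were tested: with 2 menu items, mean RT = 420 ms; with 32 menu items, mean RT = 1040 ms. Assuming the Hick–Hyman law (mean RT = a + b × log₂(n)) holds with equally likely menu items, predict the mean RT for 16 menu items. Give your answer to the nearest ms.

Solve the two-equation system in a and b:
  b = (1040 − 420) / (log₂ 32 − log₂ 2) = 620 / (5 − 1) = 155 ms/bit
  a = 420 − 155 × 1 = 265 ms
Then RT(16) = 265 + 155 × log₂ 16 = 265 + 155 × 4 ≈ 885.000 ms.

885 ms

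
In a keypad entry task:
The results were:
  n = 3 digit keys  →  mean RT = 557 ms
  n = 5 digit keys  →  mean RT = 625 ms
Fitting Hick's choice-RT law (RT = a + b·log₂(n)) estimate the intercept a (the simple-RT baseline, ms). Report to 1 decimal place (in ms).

410.8 ms

b = (RT₂ − RT₁)/(log₂ n₂ − log₂ n₁) = (625 − 557)/(2.3219 − 1.5850) = 92.270 ms/bit.
Intercept: a = 557 − 92.270·log₂(3) = 410.755 ms.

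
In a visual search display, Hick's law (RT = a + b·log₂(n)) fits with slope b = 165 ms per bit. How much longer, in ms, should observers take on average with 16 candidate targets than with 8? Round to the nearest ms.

165 ms

ΔRT = (a + b log₂ n₂) − (a + b log₂ n₁) = b·(log₂ n₂ − log₂ n₁).
log₂(16) − log₂(8) = log₂(16/8) = log₂(2) = 1.
ΔRT = 165 × 1.0000 = 165.000 ms.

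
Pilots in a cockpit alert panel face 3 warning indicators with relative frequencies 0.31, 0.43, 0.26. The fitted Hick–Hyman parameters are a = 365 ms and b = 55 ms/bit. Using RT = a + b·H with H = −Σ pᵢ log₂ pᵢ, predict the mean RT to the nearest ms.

450 ms

H = 0.31·log₂(1/0.31) + 0.43·log₂(1/0.43) + 0.26·log₂(1/0.26) = 1.5526 bits.
RT = 365 + 55 × 1.5526 = 450.40 ms.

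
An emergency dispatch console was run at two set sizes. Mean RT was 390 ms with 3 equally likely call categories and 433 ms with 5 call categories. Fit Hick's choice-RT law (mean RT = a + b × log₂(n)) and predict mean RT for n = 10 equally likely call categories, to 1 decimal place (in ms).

Solve the two-equation system in a and b:
  b = (433 − 390) / (log₂ 5 − log₂ 3) = 43 / (2.3219 − 1.5850) = 58.347 ms/bit
  a = 390 − 58.347 × 1.5850 = 297.522 ms
Then RT(10) = 297.522 + 58.347 × log₂ 10 = 297.522 + 58.347 × 3.3219 ≈ 491.347 ms.

491.3 ms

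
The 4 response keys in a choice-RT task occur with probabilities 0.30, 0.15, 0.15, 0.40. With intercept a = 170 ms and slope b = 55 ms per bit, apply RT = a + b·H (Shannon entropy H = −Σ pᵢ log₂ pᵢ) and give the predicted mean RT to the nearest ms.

273 ms

Entropy contributions −pᵢ log₂ pᵢ: 0.5211, 0.4105, 0.4105, 0.5288; sum H = 1.8710 bits.
RT = a + bH = 170 + 55·1.8710 = 272.90 ms.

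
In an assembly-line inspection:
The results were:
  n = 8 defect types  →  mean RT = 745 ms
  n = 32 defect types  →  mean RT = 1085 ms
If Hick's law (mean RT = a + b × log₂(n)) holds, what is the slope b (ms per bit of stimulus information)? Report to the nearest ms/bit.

170 ms/bit

b = (RT₂ − RT₁)/(log₂ n₂ − log₂ n₁) = (1085 − 745)/(5 − 3) = 170 ms/bit.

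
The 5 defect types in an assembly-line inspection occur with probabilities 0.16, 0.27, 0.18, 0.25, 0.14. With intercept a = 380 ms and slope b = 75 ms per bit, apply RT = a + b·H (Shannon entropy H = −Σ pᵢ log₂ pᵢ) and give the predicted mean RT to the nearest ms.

Entropy contributions −pᵢ log₂ pᵢ: 0.4230, 0.5100, 0.4453, 0.5000, 0.3971; sum H = 2.2755 bits.
RT = a + bH = 380 + 75·2.2755 = 550.66 ms.

551 ms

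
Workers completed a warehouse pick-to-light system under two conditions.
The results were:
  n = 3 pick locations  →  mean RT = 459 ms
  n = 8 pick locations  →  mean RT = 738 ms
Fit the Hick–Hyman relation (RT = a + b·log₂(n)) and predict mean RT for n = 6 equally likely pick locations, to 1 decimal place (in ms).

With log₂ n on the abscissa the relation is linear; from the two conditions:
  b = (738 − 459) / (log₂ 8 − log₂ 3) = 279 / (3 − 1.5850) = 197.168 ms/bit
  a = 459 − 197.168 × 1.5850 = 146.496 ms
Then RT(6) = 146.496 + 197.168 × log₂ 6 = 146.496 + 197.168 × 2.5850 ≈ 656.168 ms.

656.2 ms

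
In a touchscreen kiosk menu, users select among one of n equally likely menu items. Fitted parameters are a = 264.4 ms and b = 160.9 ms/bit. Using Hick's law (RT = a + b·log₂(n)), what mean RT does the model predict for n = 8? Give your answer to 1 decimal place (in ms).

log₂(8) = 3 bits, so RT = 264.4 + 160.9 × 3 ≈ 747.100 ms.

747.1 ms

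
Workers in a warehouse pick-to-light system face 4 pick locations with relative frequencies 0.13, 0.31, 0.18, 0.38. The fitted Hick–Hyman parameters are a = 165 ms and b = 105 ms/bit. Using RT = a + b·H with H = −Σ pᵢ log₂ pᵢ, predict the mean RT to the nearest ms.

363 ms

H = 0.13·log₂(1/0.13) + 0.31·log₂(1/0.31) + 0.18·log₂(1/0.18) + 0.38·log₂(1/0.38) = 1.8822 bits.
RT = 165 + 105 × 1.8822 = 362.63 ms.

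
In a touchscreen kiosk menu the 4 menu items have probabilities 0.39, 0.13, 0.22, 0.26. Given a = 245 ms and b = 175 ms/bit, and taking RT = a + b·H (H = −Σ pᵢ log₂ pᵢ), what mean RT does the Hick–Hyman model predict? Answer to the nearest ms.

H = 0.39·log₂(1/0.39) + 0.13·log₂(1/0.13) + 0.22·log₂(1/0.22) + 0.26·log₂(1/0.26) = 1.8983 bits.
RT = 245 + 175 × 1.8983 = 577.20 ms.

577 ms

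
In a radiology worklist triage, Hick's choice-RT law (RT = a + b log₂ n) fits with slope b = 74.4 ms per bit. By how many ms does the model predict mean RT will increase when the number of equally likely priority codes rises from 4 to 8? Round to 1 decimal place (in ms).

74.4 ms

ΔRT = (a + b log₂ n₂) − (a + b log₂ n₁) = b·(log₂ n₂ − log₂ n₁).
log₂(8) − log₂(4) = log₂(8/4) = log₂(2) = 1.
ΔRT = 74.4 × 1.0000 = 74.400 ms.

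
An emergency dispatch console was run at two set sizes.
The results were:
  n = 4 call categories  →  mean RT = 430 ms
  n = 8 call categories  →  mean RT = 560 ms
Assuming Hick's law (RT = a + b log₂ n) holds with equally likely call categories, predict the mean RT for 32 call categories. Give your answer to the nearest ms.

RT is linear in log₂ n, so two points fix the line:
  b = (560 − 430) / (log₂ 8 − log₂ 4) = 130 / (3 − 2) = 130 ms/bit
  a = 430 − 130 × 2 = 170 ms
Then RT(32) = 170 + 130 × log₂ 32 = 170 + 130 × 5 ≈ 820.000 ms.

820 ms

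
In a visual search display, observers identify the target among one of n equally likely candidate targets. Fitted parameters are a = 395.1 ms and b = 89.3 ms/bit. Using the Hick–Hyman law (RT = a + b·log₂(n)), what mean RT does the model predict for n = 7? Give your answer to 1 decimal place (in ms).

645.8 ms

log₂(7) = 2.8074 bits, so RT = 395.1 + 89.3 × 2.8074 ≈ 645.797 ms.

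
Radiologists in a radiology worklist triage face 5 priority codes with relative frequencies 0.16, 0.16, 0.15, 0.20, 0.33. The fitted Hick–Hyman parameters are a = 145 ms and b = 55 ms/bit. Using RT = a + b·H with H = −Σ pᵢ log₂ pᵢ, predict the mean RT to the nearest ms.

269 ms

Entropy contributions −pᵢ log₂ pᵢ: 0.4230, 0.4230, 0.4105, 0.4644, 0.5278; sum H = 2.2488 bits.
RT = a + bH = 145 + 55·2.2488 = 268.68 ms.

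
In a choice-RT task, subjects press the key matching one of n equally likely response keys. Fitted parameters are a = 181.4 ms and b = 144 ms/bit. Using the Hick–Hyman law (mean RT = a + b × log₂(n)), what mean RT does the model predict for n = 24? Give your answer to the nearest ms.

log₂(24) = 4.5850 bits, so RT = 181.4 + 144 × 4.5850 ≈ 841.635 ms.

842 ms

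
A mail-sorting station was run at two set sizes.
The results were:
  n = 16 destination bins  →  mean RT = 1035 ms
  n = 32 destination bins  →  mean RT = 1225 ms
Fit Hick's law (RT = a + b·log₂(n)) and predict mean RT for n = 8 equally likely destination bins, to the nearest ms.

845 ms

Fit slope and intercept:
  b = (1225 − 1035) / (log₂ 32 − log₂ 16) = 190 / (5 − 4) = 190 ms/bit
  a = 1035 − 190 × 4 = 275 ms
Then RT(8) = 275 + 190 × log₂ 8 = 275 + 190 × 3 ≈ 845.000 ms.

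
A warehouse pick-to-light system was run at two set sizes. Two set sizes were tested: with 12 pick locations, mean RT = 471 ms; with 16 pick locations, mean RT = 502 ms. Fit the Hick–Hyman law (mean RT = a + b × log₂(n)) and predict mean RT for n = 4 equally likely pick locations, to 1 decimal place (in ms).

352.6 ms

Solve the two-equation system in a and b:
  b = (502 − 471) / (log₂ 16 − log₂ 12) = 31 / (4 − 3.5850) = 74.692 ms/bit
  a = 471 − 74.692 × 3.5850 = 203.232 ms
Then RT(4) = 203.232 + 74.692 × log₂ 4 = 203.232 + 74.692 × 2 ≈ 352.616 ms.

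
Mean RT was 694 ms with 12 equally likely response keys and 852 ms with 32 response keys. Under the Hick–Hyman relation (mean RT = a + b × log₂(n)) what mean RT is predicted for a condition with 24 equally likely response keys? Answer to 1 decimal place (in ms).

With log₂ n on the abscissa the relation is linear; from the two conditions:
  b = (852 − 694) / (log₂ 32 − log₂ 12) = 158 / (5 − 3.5850) = 111.658 ms/bit
  a = 694 − 111.658 × 3.5850 = 293.711 ms
Then RT(24) = 293.711 + 111.658 × log₂ 24 = 293.711 + 111.658 × 4.5850 ≈ 805.658 ms.

805.7 ms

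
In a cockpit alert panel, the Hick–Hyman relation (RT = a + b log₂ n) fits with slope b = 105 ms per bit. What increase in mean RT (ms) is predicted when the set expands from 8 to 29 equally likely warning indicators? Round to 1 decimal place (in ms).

195.1 ms

Only the slope matters, since a is common to both: ΔRT = b·log₂(n₂/n₁).
log₂(29) − log₂(8) = 4.8580 − 3 = 1.8580.
ΔRT = 105 × 1.8580 = 195.088 ms.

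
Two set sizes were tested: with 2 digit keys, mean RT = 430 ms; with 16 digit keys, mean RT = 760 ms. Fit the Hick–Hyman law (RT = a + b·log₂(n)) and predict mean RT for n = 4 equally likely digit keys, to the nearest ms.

540 ms

Solve the two-equation system in a and b:
  b = (760 − 430) / (log₂ 16 − log₂ 2) = 330 / (4 − 1) = 110 ms/bit
  a = 430 − 110 × 1 = 320 ms
Then RT(4) = 320 + 110 × log₂ 4 = 320 + 110 × 2 ≈ 540.000 ms.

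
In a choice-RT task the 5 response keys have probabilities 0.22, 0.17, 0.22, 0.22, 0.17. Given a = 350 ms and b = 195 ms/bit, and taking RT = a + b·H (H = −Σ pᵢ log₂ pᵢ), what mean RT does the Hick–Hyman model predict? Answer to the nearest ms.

H = 0.22·log₂(1/0.22) + 0.17·log₂(1/0.17) + 0.22·log₂(1/0.22) + 0.22·log₂(1/0.22) + 0.17·log₂(1/0.17) = 2.3109 bits.
RT = 350 + 195 × 2.3109 = 800.62 ms.

801 ms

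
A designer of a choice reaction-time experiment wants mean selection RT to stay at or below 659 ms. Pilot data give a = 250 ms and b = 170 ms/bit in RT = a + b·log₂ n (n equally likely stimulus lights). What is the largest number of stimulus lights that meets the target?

5

Information budget: (659 − 250)/170 = 2.4059 bits, so n ≤ 2^2.4059 = 5.300 → at most 5.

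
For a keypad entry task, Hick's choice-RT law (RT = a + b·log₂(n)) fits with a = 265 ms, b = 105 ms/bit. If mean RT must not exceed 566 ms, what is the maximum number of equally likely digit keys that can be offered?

7

Set 265 + 105·log₂ n ≤ 566 → log₂ n ≤ (566 − 265)/105 = 2.8667.
So n ≤ 2^2.8667 = 7.294; the largest integer n is 7.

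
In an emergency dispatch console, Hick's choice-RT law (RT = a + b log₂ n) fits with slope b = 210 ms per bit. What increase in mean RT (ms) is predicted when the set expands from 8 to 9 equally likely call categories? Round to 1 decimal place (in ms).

35.7 ms

The intercept a cancels: ΔRT = b·(log₂ n₂ − log₂ n₁) = b·log₂(n₂/n₁).
log₂(9) − log₂(8) = 3.1699 − 3 = 0.1699.
ΔRT = 210 × 0.1699 = 35.684 ms.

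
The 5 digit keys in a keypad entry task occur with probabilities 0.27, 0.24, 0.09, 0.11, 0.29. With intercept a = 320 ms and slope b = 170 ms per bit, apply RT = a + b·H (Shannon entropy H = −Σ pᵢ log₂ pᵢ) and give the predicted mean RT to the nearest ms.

691 ms

H = 0.27·log₂(1/0.27) + 0.24·log₂(1/0.24) + 0.09·log₂(1/0.09) + 0.11·log₂(1/0.11) + 0.29·log₂(1/0.29) = 2.1850 bits.
RT = 320 + 170 × 2.1850 = 691.45 ms.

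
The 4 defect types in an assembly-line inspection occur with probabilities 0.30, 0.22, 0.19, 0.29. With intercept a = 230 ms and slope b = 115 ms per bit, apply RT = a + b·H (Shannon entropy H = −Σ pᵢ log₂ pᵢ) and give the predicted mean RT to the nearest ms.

457 ms

Entropy contributions −pᵢ log₂ pᵢ: 0.5211, 0.4806, 0.4552, 0.5179; sum H = 1.9748 bits.
RT = a + bH = 230 + 115·1.9748 = 457.10 ms.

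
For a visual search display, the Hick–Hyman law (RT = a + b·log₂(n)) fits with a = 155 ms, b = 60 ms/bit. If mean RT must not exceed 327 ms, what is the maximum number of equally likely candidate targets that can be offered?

Information budget: (327 − 155)/60 = 2.8667 bits, so n ≤ 2^2.8667 = 7.294 → at most 7.

7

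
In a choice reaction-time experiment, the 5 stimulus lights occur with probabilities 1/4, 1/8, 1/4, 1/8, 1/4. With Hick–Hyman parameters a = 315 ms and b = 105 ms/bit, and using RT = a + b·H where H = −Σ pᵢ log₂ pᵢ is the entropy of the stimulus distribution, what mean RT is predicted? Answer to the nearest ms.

Each term −pᵢ log₂ pᵢ: 0.25·2 + 0.125·3 + 0.25·2 + 0.125·3 + 0.25·2; summed, H = 2.250 bits.
Mean RT = a + bH = 315 + 105·2.250 = 551.25 ms.

551 ms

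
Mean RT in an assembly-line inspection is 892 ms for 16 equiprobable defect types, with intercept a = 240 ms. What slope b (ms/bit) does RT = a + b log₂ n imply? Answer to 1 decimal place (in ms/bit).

16 alternatives carry log₂ 16 = 4 bits; the choice cost is 892 − 240 = 652 ms, so b = 652/4 = 163.000 ms/bit.

163.0 ms/bit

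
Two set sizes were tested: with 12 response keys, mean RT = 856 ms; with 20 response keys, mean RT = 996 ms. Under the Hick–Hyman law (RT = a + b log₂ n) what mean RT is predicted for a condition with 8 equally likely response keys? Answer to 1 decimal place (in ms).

RT is linear in log₂ n, so two points fix the line:
  b = (996 − 856) / (log₂ 20 − log₂ 12) = 140 / (4.3219 − 3.5850) = 189.968 ms/bit
  a = 856 − 189.968 × 3.5850 = 174.971 ms
Then RT(8) = 174.971 + 189.968 × log₂ 8 = 174.971 + 189.968 × 3 ≈ 744.876 ms.

744.9 ms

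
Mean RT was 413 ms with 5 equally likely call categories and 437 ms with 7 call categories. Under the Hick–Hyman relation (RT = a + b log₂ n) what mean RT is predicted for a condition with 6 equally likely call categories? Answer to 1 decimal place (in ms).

426.0 ms

RT is linear in log₂ n, so two points fix the line:
  b = (437 − 413) / (log₂ 7 − log₂ 5) = 24 / (2.8074 − 2.3219) = 49.441 ms/bit
  a = 413 − 49.441 × 2.3219 = 298.201 ms
Then RT(6) = 298.201 + 49.441 × log₂ 6 = 298.201 + 49.441 × 2.5850 ≈ 426.005 ms.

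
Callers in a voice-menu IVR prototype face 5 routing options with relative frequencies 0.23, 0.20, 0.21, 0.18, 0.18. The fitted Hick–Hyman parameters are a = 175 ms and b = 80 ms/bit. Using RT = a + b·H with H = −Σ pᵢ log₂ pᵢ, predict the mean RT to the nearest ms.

H = 0.23·log₂(1/0.23) + 0.20·log₂(1/0.20) + 0.21·log₂(1/0.21) + 0.18·log₂(1/0.18) + 0.18·log₂(1/0.18) = 2.3155 bits.
RT = 175 + 80 × 2.3155 = 360.24 ms.

360 ms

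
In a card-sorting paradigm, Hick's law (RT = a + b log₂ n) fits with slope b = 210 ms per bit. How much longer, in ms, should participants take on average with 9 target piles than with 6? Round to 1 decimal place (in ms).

122.8 ms

Only the slope matters, since a is common to both: ΔRT = b·log₂(n₂/n₁).
log₂(9) − log₂(6) = 3.1699 − 2.5850 = 0.5850.
ΔRT = 210 × 0.5850 = 122.842 ms.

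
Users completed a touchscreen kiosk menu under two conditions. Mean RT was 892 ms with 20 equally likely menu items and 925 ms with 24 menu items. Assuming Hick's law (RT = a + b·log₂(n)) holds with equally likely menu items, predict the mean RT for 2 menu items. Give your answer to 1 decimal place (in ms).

With log₂ n on the abscissa the relation is linear; from the two conditions:
  b = (925 − 892) / (log₂ 24 − log₂ 20) = 33 / (4.5850 − 4.3219) = 125.459 ms/bit
  a = 892 − 125.459 × 4.3219 = 349.776 ms
Then RT(2) = 349.776 + 125.459 × log₂ 2 = 349.776 + 125.459 × 1 ≈ 475.235 ms.

475.2 ms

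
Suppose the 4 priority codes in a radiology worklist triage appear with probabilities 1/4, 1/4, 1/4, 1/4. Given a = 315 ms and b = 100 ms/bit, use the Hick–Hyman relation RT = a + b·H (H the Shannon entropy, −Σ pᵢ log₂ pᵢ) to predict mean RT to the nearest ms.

515 ms

H = −Σ pᵢ log₂ pᵢ = 0.25·2 + 0.25·2 + 0.25·2 + 0.25·2 = 2.000 bits.
RT = 315 + 100 × 2.000 = 515.00 ms.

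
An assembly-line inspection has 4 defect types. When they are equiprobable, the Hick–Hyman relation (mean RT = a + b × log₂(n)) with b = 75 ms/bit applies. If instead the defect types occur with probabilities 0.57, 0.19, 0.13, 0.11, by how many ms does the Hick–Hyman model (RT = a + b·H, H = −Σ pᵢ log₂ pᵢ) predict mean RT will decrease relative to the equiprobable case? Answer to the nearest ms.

26 ms

The RT saving is b·ΔH. Equiprobable H₀ = log₂(4) = 2.0000 bits; with the given probabilities H = 1.6504 bits.
b·(H₀ − H) = 75 × (2.0000 − 1.6504) = 26.22 ms.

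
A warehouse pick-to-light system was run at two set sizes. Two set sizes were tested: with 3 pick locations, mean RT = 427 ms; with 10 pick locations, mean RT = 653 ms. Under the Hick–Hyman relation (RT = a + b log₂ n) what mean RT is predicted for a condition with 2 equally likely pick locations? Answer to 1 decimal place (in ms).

350.9 ms

Fit slope and intercept:
  b = (653 − 427) / (log₂ 10 − log₂ 3) = 226 / (3.3219 − 1.5850) = 130.112 ms/bit
  a = 427 − 130.112 × 1.5850 = 220.777 ms
Then RT(2) = 220.777 + 130.112 × log₂ 2 = 220.777 + 130.112 × 1 ≈ 350.889 ms.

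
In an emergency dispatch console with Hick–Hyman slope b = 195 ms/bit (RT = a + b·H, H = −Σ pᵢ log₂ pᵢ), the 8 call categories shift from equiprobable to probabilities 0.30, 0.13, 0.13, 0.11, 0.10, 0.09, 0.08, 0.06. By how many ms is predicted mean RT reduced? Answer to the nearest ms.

Equiprobable entropy H₀ = log₂ 8 = 3.0000 bits.
Skewed entropy H = −Σ pᵢ log₂ pᵢ = 2.8166 bits.
ΔRT = b·(H₀ − H) = 195 × 0.1834 = 35.77 ms.

36 ms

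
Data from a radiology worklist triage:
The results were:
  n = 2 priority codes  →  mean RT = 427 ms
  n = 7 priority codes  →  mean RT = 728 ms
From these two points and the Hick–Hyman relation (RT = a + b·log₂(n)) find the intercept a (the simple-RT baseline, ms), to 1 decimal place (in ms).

260.5 ms

The slope on a log₂ axis is (728 − 427) / (2.8074 − 1) = 166.542 ms/bit.
Intercept: a = 427 − 166.542·log₂(2) = 260.458 ms.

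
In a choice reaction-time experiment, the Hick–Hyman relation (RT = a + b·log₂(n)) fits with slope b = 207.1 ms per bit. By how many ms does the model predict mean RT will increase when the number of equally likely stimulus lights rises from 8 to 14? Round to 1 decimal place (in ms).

Only the slope matters, since a is common to both: ΔRT = b·log₂(n₂/n₁).
log₂(14) − log₂(8) = 3.8074 − 3 = 0.8074.
ΔRT = 207.1 × 0.8074 = 167.203 ms.

167.2 ms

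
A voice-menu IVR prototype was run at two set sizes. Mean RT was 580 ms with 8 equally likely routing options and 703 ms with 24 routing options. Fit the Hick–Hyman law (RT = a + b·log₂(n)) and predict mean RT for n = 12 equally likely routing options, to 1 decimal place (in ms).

625.4 ms

With log₂ n on the abscissa the relation is linear; from the two conditions:
  b = (703 − 580) / (log₂ 24 − log₂ 8) = 123 / (4.5850 − 3) = 77.604 ms/bit
  a = 580 − 77.604 × 3 = 347.187 ms
Then RT(12) = 347.187 + 77.604 × log₂ 12 = 347.187 + 77.604 × 3.5850 ≈ 625.396 ms.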